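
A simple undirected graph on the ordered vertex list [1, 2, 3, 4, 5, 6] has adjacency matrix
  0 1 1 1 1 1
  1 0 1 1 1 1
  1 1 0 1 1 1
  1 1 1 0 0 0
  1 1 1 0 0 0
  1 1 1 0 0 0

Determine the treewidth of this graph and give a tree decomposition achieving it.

Each bag holds 4 vertices, so the decomposition has width 3, which upper-bounds the treewidth. For the lower bound, the 4 vertices {1, 2, 3, 4} are pairwise adjacent, and any tree decomposition puts a clique entirely inside one bag — forcing width ≥ 3. The upper and lower bounds meet at 3, so that is the treewidth.

Treewidth 3.
Bags: B1 = {1, 2, 3, 4}  B2 = {1, 2, 3, 6}  B3 = {1, 2, 3, 5}
Tree: B1–B2, B1–B3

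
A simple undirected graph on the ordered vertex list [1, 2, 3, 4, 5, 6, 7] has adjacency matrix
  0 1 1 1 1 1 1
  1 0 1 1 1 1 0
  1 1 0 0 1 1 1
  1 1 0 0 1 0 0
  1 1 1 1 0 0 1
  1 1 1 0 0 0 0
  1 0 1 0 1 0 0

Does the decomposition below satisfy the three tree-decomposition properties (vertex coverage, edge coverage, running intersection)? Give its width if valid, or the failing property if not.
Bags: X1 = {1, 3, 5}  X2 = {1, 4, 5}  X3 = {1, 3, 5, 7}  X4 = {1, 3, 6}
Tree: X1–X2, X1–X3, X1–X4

No — vertex 2 appears in no bag.

A tree decomposition must satisfy three properties: every vertex lies in some bag; for every edge, both endpoints lie together in some bag; and for every vertex, the bags containing it form a connected subtree. Here vertex 2 appears in no bag, so the decomposition is invalid.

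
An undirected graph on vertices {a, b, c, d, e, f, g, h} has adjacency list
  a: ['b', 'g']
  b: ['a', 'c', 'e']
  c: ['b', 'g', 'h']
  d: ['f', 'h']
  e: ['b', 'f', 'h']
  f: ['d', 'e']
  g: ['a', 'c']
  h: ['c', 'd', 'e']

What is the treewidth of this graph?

2

A width-2 tree decomposition is:
Bags: B1 = {d, e, f}  B2 = {d, e, h}  B3 = {b, e, h}  B4 = {b, c, h}  B5 = {a, b, c}  B6 = {a, c, g}
Tree: B1–B2, B2–B3, B3–B4, B4–B5, B5–B6
Every bag has size at most 3, so the width is 3 − 1 = 2 and tw(G) ≤ 2. Since f–d–h–e–f is a cycle in G, G is not acyclic. Forests are exactly the graphs of treewidth ≤ 1, so tw(G) ≥ 2. The upper and lower bounds meet at 2, so that is the treewidth.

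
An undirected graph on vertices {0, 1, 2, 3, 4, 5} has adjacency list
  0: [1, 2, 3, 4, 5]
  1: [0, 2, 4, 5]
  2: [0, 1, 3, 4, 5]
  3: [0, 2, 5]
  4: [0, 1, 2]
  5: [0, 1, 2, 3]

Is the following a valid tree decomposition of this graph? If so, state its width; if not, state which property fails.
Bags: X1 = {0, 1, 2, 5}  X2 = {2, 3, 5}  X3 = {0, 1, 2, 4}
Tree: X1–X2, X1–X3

No — edge (0,3) lies in no bag.

A tree decomposition must satisfy three properties: every vertex lies in some bag; for every edge, both endpoints lie together in some bag; and for every vertex, the bags containing it form a connected subtree. Here edge (0,3) lies in no bag, so the decomposition is invalid.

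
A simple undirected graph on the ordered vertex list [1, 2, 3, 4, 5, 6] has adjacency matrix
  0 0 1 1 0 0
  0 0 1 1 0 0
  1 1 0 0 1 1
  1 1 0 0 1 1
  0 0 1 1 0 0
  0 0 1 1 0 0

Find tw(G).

2

A width-2 tree decomposition is:
Bags: B1 = {1, 3, 4}  B2 = {3, 4, 5}  B3 = {3, 4, 6}  B4 = {2, 3, 4}
Tree: B1–B2, B2–B3, B3–B4
Every bag has size at most 3, so the width is 3 − 1 = 2 and tw(G) ≤ 2. For the lower bound, G contains the cycle 1–3–5–4–1, so G is not a forest; only forests have treewidth ≤ 1, hence tw(G) ≥ 2. Therefore the treewidth is 2.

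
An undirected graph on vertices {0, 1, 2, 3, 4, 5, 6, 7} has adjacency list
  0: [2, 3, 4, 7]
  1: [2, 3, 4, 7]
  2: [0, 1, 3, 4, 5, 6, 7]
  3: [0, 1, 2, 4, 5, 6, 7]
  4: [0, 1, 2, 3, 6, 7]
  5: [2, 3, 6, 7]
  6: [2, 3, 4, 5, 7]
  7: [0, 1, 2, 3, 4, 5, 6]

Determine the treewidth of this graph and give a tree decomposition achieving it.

Each bag holds 5 vertices, so the decomposition has width 4, which upper-bounds the treewidth. Conversely, {0, 2, 3, 4, 7} is a clique of size 5, and the vertices of any clique must share a bag in every tree decomposition; so some bag has ≥ 5 vertices and tw(G) ≥ 4. The upper and lower bounds meet at 4, so that is the treewidth.

Treewidth 4.
One such decomposition:
Bags: B1 = {0, 2, 3, 4, 7}  B2 = {2, 3, 4, 6, 7}  B3 = {1, 2, 3, 4, 7}  B4 = {2, 3, 5, 6, 7}
Tree: B1–B2, B2–B3, B2–B4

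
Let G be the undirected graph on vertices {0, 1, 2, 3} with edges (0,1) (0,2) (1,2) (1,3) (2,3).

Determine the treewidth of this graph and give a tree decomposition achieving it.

Treewidth 2.
One such decomposition:
Bags: B1 = {1, 2, 3}  B2 = {0, 1, 2}
Tree: B1–B2

Each bag holds 3 vertices, so the decomposition has width 2, which upper-bounds the treewidth. On the other hand G contains the 3-clique {0, 1, 2}. A clique must lie in a single bag of any decomposition, so no decomposition can have width below 2. Hence tw(G) = 2 exactly.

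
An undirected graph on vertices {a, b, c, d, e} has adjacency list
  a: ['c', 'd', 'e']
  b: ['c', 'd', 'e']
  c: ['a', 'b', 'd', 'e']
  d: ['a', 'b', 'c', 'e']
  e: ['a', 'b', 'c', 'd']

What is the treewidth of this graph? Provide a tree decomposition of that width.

Treewidth 3.
One such decomposition:
Bags: B1 = {b, c, d, e}  B2 = {a, c, d, e}
Tree: B1–B2

The largest bag has 4 vertices, giving width 3; this decomposition certifies tw(G) ≤ 3. On the other hand G contains the 4-clique {a, c, d, e}. A clique must lie in a single bag of any decomposition, so no decomposition can have width below 3. Hence tw(G) = 3 exactly.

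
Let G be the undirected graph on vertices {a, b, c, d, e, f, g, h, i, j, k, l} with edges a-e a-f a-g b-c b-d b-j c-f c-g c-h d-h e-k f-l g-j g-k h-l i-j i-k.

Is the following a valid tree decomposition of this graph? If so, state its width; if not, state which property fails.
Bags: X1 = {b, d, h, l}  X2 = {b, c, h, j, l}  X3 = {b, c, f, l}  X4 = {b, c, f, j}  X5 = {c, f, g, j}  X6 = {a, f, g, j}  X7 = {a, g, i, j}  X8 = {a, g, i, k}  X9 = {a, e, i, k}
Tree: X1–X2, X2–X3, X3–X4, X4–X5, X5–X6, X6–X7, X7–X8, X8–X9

No — bags containing vertex j are not connected in the tree.

A tree decomposition must satisfy three properties: every vertex lies in some bag; for every edge, both endpoints lie together in some bag; and for every vertex, the bags containing it form a connected subtree. Here bags containing vertex j are not connected in the tree, so the decomposition is invalid.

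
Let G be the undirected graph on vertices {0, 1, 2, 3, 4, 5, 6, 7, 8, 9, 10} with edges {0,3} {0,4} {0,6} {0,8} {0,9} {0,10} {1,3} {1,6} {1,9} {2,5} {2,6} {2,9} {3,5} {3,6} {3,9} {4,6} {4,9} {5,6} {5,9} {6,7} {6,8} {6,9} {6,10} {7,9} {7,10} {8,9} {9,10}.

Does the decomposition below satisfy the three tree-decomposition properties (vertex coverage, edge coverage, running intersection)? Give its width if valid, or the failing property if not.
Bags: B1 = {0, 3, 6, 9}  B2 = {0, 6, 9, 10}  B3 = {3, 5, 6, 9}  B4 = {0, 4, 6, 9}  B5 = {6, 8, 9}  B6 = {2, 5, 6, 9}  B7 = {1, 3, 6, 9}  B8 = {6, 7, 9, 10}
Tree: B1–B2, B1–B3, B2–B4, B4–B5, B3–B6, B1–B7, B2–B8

No — edge (0,8) lies in no bag.

A tree decomposition must satisfy three properties: every vertex lies in some bag; for every edge, both endpoints lie together in some bag; and for every vertex, the bags containing it form a connected subtree. Here edge (0,8) lies in no bag, so the decomposition is invalid.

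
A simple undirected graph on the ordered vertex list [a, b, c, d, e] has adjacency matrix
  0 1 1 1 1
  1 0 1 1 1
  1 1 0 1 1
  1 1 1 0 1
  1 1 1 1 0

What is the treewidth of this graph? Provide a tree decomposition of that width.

With just one bag of size 5, the width is 5 − 1 = 4, so tw(G) ≤ 4. Conversely, {a, b, c, d, e} is a clique of size 5, and the vertices of any clique must share a bag in every tree decomposition; so some bag has ≥ 5 vertices and tw(G) ≥ 4. Therefore the treewidth is 4.

Treewidth 4.
One optimal decomposition is:
Bags: B1 = {a, b, c, d, e}
Tree: (single bag)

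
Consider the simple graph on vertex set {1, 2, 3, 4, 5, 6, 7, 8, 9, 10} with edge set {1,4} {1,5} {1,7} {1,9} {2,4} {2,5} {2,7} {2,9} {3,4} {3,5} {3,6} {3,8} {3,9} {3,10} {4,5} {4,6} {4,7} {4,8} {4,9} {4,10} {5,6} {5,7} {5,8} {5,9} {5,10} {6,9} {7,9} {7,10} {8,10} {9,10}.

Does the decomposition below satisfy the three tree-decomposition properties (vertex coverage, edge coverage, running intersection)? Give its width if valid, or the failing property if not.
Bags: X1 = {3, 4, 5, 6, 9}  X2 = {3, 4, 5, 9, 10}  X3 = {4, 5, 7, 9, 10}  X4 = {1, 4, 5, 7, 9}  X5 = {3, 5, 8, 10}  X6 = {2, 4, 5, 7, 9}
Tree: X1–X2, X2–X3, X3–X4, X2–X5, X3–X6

No — edge (4,8) lies in no bag.

A tree decomposition must satisfy three properties: every vertex lies in some bag; for every edge, both endpoints lie together in some bag; and for every vertex, the bags containing it form a connected subtree. Here edge (4,8) lies in no bag, so the decomposition is invalid.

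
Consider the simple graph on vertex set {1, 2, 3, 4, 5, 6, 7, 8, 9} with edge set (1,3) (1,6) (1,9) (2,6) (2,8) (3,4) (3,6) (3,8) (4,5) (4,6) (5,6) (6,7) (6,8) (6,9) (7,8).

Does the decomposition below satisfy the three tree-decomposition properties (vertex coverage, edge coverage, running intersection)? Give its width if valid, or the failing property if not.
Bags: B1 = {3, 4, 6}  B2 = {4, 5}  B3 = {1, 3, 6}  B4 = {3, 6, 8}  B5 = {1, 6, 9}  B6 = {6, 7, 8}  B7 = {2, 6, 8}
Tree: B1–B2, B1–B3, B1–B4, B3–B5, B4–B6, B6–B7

A tree decomposition must satisfy three properties: every vertex lies in some bag; for every edge, both endpoints lie together in some bag; and for every vertex, the bags containing it form a connected subtree. Here edge (6,5) lies in no bag, so the decomposition is invalid.

No — edge (6,5) lies in no bag.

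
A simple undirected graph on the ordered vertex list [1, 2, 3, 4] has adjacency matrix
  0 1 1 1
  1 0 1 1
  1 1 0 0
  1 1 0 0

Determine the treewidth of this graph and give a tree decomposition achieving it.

Treewidth 2.
Bags: B1 = {1, 2, 4}  B2 = {1, 2, 3}
Tree: B1–B2

Every bag has size at most 3, so the width is 3 − 1 = 2 and tw(G) ≤ 2. For the lower bound, the 3 vertices {1, 2, 3} are pairwise adjacent, and any tree decomposition puts a clique entirely inside one bag — forcing width ≥ 2. Therefore the treewidth is 2.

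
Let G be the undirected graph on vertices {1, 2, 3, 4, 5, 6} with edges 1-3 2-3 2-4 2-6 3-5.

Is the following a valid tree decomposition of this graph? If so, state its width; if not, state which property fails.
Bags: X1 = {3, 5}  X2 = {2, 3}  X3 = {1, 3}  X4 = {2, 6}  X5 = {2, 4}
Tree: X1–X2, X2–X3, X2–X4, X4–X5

Every vertex of G appears in some bag (union = {1, 2, 3, 4, 5, 6}); every edge is covered by a bag; and for each vertex v the set of bags containing v is connected in the bag tree. The decomposition is therefore valid. The largest bag has 2 vertices, so the width is 1.

Yes; width 1.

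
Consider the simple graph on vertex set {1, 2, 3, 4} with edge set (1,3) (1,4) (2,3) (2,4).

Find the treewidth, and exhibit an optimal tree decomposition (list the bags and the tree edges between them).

The largest bag has 3 vertices, giving width 2; this decomposition certifies tw(G) ≤ 2. For the lower bound, G contains the cycle 4–2–3–1–4, so G is not a forest; only forests have treewidth ≤ 1, hence tw(G) ≥ 2. Hence tw(G) = 2 exactly.

Treewidth 2.
One optimal decomposition is:
Bags: B1 = {2, 3, 4}  B2 = {1, 3, 4}
Tree: B1–B2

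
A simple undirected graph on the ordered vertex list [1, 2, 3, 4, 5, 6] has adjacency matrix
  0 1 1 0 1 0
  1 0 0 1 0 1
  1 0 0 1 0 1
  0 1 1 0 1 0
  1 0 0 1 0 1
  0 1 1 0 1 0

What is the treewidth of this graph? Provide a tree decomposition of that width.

Treewidth 3.
One such decomposition:
Bags: B1 = {1, 2, 3, 5}  B2 = {2, 3, 4, 5}  B3 = {2, 3, 5, 6}
Tree: B1–B2, B2–B3

Each bag holds 4 vertices, so the decomposition has width 3, which upper-bounds the treewidth. For the lower bound: the 4 vertex sets {1,3}, {4,5}, {2}, {6} are disjoint, each induces a connected subgraph, and every pair is joined by at least one edge of G. Contracting each set to a single vertex therefore yields K_{4} as a minor, and since treewidth is minor-monotone, tw(G) ≥ tw(K_{4}) = 3. Hence tw(G) = 3 exactly.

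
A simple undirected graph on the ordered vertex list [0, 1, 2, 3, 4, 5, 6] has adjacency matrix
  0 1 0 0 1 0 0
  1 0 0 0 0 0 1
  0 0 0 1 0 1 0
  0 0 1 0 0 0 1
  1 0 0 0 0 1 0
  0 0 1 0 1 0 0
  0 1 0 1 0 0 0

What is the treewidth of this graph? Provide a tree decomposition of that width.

Treewidth 2.
One such decomposition:
Bags: B1 = {2, 3, 5}  B2 = {3, 4, 5}  B3 = {0, 3, 4}  B4 = {0, 1, 3}  B5 = {1, 3, 6}
Tree: B1–B2, B2–B3, B3–B4, B4–B5

Each bag holds 3 vertices, so the decomposition has width 2, which upper-bounds the treewidth. Since 3–2–5–4–0–1–6–3 is a cycle in G, G is not acyclic. Forests are exactly the graphs of treewidth ≤ 1, so tw(G) ≥ 2. Therefore the treewidth is 2.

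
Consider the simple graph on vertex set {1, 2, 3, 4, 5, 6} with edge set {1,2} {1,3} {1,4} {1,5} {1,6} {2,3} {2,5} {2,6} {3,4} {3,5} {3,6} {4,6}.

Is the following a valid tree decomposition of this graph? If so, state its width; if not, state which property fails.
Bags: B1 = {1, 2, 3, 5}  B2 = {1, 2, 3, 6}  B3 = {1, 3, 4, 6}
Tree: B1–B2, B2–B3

Yes; width 3.

Vertex coverage: the bags together contain {1, 2, 3, 4, 5, 6}, the full vertex set. Edge coverage: each edge of G has both endpoints in at least one bag. Running intersection: for every vertex, the bags containing it form a connected subtree. All three properties hold, so this is a valid tree decomposition of width max|bag| − 1 = 3, and hence tw(G) ≤ 3.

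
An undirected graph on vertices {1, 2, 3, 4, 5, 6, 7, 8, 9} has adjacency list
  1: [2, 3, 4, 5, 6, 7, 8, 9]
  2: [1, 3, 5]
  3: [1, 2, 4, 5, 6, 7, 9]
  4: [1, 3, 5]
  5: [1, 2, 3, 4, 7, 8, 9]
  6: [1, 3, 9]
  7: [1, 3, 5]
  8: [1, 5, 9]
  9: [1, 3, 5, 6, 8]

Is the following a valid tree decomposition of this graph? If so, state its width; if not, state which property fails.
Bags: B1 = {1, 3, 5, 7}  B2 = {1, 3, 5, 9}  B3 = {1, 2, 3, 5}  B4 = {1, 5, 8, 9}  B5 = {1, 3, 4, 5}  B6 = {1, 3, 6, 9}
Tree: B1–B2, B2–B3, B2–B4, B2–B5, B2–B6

Checking the three conditions: (i) the bags cover all of {1, 2, 3, 4, 5, 6, 7, 8, 9}; (ii) for each edge, some bag contains both endpoints; (iii) the bags containing any fixed vertex form a subtree. All hold, so the decomposition is valid with width 4 − 1 = 3.

Yes; width 3.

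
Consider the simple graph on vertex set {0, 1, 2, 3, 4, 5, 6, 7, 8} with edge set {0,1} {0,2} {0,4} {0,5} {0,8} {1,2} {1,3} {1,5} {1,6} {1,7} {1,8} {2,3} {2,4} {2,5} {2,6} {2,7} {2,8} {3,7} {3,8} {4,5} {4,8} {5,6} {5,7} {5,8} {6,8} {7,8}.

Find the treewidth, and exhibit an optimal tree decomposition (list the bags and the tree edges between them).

Each bag holds 5 vertices, so the decomposition has width 4, which upper-bounds the treewidth. Conversely, {1, 2, 3, 7, 8} is a clique of size 5, and the vertices of any clique must share a bag in every tree decomposition; so some bag has ≥ 5 vertices and tw(G) ≥ 4. Hence tw(G) = 4 exactly.

Treewidth 4.
One optimal decomposition is:
Bags: B1 = {1, 2, 5, 7, 8}  B2 = {1, 2, 3, 7, 8}  B3 = {0, 1, 2, 5, 8}  B4 = {1, 2, 5, 6, 8}  B5 = {0, 2, 4, 5, 8}
Tree: B1–B2, B1–B3, B3–B4, B3–B5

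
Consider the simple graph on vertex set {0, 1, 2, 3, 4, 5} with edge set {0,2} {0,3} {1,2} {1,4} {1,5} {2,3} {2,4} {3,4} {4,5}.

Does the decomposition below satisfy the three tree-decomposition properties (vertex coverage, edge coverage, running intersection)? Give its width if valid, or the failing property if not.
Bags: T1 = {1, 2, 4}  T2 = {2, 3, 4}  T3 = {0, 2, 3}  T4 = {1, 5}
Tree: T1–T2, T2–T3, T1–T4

A tree decomposition must satisfy three properties: every vertex lies in some bag; for every edge, both endpoints lie together in some bag; and for every vertex, the bags containing it form a connected subtree. Here edge (4,5) lies in no bag, so the decomposition is invalid.

No — edge (4,5) lies in no bag.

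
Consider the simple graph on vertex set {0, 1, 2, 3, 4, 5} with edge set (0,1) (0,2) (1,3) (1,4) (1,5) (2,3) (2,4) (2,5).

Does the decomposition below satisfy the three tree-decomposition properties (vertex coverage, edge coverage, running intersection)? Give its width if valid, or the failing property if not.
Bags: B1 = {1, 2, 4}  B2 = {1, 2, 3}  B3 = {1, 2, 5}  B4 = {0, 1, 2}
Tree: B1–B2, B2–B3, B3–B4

Yes; width 2.

Vertex coverage: the bags together contain {0, 1, 2, 3, 4, 5}, the full vertex set. Edge coverage: each edge of G has both endpoints in at least one bag. Running intersection: for every vertex, the bags containing it form a connected subtree. All three properties hold, so this is a valid tree decomposition of width max|bag| − 1 = 2, and hence tw(G) ≤ 2.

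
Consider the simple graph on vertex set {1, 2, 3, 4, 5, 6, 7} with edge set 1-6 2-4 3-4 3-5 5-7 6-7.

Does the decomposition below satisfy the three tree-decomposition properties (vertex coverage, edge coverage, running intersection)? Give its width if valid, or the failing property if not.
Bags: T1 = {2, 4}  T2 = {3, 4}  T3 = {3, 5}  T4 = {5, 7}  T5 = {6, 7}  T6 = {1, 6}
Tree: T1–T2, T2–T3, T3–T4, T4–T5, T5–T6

Every vertex of G appears in some bag (union = {1, 2, 3, 4, 5, 6, 7}); every edge is covered by a bag; and for each vertex v the set of bags containing v is connected in the bag tree. The decomposition is therefore valid. The largest bag has 2 vertices, so the width is 1.

Yes; width 1.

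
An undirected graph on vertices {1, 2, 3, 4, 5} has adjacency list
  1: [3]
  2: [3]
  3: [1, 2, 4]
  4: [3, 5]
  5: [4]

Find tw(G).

1

A width-1 tree decomposition is:
Bags: B1 = {1, 3}  B2 = {2, 3}  B3 = {3, 4}  B4 = {4, 5}
Tree: B1–B2, B2–B3, B3–B4
Each bag holds 2 vertices, so the decomposition has width 1, which upper-bounds the treewidth. Any graph with an edge has treewidth ≥ 1, and G has the edge 1–3. Hence tw(G) = 1 exactly.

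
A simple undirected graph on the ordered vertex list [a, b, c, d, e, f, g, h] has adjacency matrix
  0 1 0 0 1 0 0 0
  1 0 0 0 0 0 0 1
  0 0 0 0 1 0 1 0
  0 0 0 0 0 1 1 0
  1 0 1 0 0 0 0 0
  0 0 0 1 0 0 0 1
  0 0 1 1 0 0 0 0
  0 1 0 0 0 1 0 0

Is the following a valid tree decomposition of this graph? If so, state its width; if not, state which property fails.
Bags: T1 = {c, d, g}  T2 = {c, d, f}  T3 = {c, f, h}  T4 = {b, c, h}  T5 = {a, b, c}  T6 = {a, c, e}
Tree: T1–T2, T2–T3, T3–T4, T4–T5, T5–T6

Vertex coverage: the bags together contain {a, b, c, d, e, f, g, h}, the full vertex set. Edge coverage: each edge of G has both endpoints in at least one bag. Running intersection: for every vertex, the bags containing it form a connected subtree. All three properties hold, so this is a valid tree decomposition of width max|bag| − 1 = 2, and hence tw(G) ≤ 2.

Yes; width 2.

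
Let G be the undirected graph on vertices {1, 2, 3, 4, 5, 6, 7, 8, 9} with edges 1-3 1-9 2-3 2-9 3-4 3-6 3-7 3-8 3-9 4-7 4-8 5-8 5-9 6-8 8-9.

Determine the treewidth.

2

A width-2 tree decomposition is:
Bags: B1 = {2, 3, 9}  B2 = {3, 8, 9}  B3 = {1, 3, 9}  B4 = {5, 8, 9}  B5 = {3, 4, 8}  B6 = {3, 4, 7}  B7 = {3, 6, 8}
Tree: B1–B2, B1–B3, B2–B4, B2–B5, B5–B6, B2–B7
Each bag holds 3 vertices, so the decomposition has width 2, which upper-bounds the treewidth. Conversely, {3, 8, 9} is a clique of size 3, and the vertices of any clique must share a bag in every tree decomposition; so some bag has ≥ 3 vertices and tw(G) ≥ 2. The upper and lower bounds meet at 2, so that is the treewidth.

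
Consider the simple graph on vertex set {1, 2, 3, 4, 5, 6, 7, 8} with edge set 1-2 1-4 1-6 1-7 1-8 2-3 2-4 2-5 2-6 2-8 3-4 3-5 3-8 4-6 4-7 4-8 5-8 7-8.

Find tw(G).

3

A width-3 tree decomposition is:
Bags: B1 = {2, 3, 5, 8}  B2 = {2, 3, 4, 8}  B3 = {1, 2, 4, 8}  B4 = {1, 4, 7, 8}  B5 = {1, 2, 4, 6}
Tree: B1–B2, B2–B3, B3–B4, B3–B5
Every bag has size at most 4, so the width is 4 − 1 = 3 and tw(G) ≤ 3. On the other hand G contains the 4-clique {1, 2, 4, 8}. A clique must lie in a single bag of any decomposition, so no decomposition can have width below 3. Combining the bounds, tw(G) = 3.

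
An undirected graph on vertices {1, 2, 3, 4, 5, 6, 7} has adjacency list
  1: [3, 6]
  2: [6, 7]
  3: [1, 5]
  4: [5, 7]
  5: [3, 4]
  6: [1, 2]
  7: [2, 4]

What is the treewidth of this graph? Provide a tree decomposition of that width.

The largest bag has 3 vertices, giving width 2; this decomposition certifies tw(G) ≤ 2. For the lower bound, G contains the cycle 4–7–2–6–1–3–5–4, so G is not a forest; only forests have treewidth ≤ 1, hence tw(G) ≥ 2. The upper and lower bounds meet at 2, so that is the treewidth.

Treewidth 2.
One such decomposition:
Bags: B1 = {2, 4, 7}  B2 = {2, 4, 6}  B3 = {1, 4, 6}  B4 = {1, 3, 4}  B5 = {3, 4, 5}
Tree: B1–B2, B2–B3, B3–B4, B4–B5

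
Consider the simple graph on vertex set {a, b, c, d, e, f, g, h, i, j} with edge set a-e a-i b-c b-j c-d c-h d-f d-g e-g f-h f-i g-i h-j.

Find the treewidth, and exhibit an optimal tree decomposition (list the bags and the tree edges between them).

Treewidth 2.
One such decomposition:
Bags: B1 = {a, e, i}  B2 = {e, g, i}  B3 = {f, g, i}  B4 = {d, f, g}  B5 = {d, f, h}  B6 = {c, d, h}  B7 = {c, h, j}  B8 = {b, c, j}
Tree: B1–B2, B2–B3, B3–B4, B4–B5, B5–B6, B6–B7, B7–B8

Every bag has size at most 3, so the width is 3 − 1 = 2 and tw(G) ≤ 2. Since a–e–g–i–a is a cycle in G, G is not acyclic. Forests are exactly the graphs of treewidth ≤ 1, so tw(G) ≥ 2. Therefore the treewidth is 2.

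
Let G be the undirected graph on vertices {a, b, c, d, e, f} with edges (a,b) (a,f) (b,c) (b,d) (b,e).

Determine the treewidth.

1

A width-1 tree decomposition is:
Bags: B1 = {b, e}  B2 = {b, c}  B3 = {a, b}  B4 = {a, f}  B5 = {b, d}
Tree: B1–B2, B2–B3, B3–B4, B2–B5
Each bag holds 2 vertices, so the decomposition has width 1, which upper-bounds the treewidth. Since G has at least one edge (e.g. e–b), it is not an edgeless graph, so tw(G) ≥ 1. Therefore the treewidth is 1.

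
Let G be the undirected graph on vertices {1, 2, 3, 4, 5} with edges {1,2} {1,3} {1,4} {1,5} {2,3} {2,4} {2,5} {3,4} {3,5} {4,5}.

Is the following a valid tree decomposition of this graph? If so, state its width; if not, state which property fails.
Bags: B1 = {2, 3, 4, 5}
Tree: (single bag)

No — vertex 1 appears in no bag.

A tree decomposition must satisfy three properties: every vertex lies in some bag; for every edge, both endpoints lie together in some bag; and for every vertex, the bags containing it form a connected subtree. Here vertex 1 appears in no bag, so the decomposition is invalid.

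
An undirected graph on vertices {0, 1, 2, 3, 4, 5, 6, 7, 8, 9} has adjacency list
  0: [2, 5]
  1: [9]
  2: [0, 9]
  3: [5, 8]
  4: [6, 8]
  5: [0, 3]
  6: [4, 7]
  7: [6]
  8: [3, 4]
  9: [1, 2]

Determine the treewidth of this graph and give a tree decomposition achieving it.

The largest bag has 2 vertices, giving width 1; this decomposition certifies tw(G) ≤ 1. Since G has at least one edge (e.g. 1–9), it is not an edgeless graph, so tw(G) ≥ 1. Combining the bounds, tw(G) = 1.

Treewidth 1.
One such decomposition:
Bags: B1 = {1, 9}  B2 = {2, 9}  B3 = {0, 2}  B4 = {0, 5}  B5 = {3, 5}  B6 = {3, 8}  B7 = {4, 8}  B8 = {4, 6}  B9 = {6, 7}
Tree: B1–B2, B2–B3, B3–B4, B4–B5, B5–B6, B6–B7, B7–B8, B8–B9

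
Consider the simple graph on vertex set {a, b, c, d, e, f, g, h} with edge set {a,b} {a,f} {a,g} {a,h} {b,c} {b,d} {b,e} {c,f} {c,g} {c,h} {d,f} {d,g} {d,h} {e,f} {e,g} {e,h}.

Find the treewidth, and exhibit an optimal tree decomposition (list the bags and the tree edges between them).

Treewidth 4.
One such decomposition:
Bags: B1 = {a, c, d, e, h}  B2 = {a, b, c, d, e}  B3 = {a, c, d, e, g}  B4 = {a, c, d, e, f}
Tree: B1–B2, B2–B3, B3–B4

Every bag has size at most 5, so the width is 5 − 1 = 4 and tw(G) ≤ 4. For the lower bound: the 5 vertex sets {e,h}, {b,c}, {d,g}, {a}, {f} are disjoint, each induces a connected subgraph, and every pair is joined by at least one edge of G. Contracting each set to a single vertex therefore yields K_{5} as a minor, and since treewidth is minor-monotone, tw(G) ≥ tw(K_{5}) = 4. Hence tw(G) = 4 exactly.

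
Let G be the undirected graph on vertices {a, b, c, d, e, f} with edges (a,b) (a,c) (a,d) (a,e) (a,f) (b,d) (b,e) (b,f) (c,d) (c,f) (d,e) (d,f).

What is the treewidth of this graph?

A width-3 tree decomposition is:
Bags: B1 = {a, b, d, f}  B2 = {a, b, d, e}  B3 = {a, c, d, f}
Tree: B1–B2, B1–B3
The largest bag has 4 vertices, giving width 3; this decomposition certifies tw(G) ≤ 3. For the lower bound, the 4 vertices {a, b, d, e} are pairwise adjacent, and any tree decomposition puts a clique entirely inside one bag — forcing width ≥ 3. Therefore the treewidth is 3.

3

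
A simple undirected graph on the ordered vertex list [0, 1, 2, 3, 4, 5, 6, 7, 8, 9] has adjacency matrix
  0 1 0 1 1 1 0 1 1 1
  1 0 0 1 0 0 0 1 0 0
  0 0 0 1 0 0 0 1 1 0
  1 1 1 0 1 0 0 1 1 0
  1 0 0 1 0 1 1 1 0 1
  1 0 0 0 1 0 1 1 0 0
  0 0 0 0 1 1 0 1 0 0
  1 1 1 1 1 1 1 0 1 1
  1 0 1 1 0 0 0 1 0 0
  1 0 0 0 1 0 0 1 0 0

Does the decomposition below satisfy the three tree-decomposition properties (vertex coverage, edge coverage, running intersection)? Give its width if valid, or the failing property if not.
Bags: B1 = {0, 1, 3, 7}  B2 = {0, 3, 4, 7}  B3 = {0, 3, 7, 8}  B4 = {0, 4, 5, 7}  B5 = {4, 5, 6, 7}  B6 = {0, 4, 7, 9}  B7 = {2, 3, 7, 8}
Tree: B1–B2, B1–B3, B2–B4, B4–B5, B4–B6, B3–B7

Checking the three conditions: (i) the bags cover all of {0, 1, 2, 3, 4, 5, 6, 7, 8, 9}; (ii) for each edge, some bag contains both endpoints; (iii) the bags containing any fixed vertex form a subtree. All hold, so the decomposition is valid with width 4 − 1 = 3.

Yes; width 3.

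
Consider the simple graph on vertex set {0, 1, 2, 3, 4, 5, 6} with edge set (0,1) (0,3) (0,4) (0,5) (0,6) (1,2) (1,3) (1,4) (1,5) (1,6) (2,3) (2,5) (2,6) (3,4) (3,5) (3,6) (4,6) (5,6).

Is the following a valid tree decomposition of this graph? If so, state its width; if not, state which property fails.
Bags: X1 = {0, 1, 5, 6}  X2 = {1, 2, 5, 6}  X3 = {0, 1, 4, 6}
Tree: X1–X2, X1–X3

A tree decomposition must satisfy three properties: every vertex lies in some bag; for every edge, both endpoints lie together in some bag; and for every vertex, the bags containing it form a connected subtree. Here vertex 3 appears in no bag, so the decomposition is invalid.

No — vertex 3 appears in no bag.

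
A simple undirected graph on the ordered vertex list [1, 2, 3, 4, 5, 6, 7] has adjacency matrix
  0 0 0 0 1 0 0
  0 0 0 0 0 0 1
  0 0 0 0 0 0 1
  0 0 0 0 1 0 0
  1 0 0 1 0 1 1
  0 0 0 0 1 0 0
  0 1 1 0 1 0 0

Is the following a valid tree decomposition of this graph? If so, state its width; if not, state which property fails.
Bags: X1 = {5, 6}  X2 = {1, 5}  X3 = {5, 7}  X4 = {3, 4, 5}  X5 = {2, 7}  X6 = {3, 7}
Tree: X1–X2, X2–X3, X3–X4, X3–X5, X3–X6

A tree decomposition must satisfy three properties: every vertex lies in some bag; for every edge, both endpoints lie together in some bag; and for every vertex, the bags containing it form a connected subtree. Here bags containing vertex 3 are not connected in the tree, so the decomposition is invalid.

No — bags containing vertex 3 are not connected in the tree.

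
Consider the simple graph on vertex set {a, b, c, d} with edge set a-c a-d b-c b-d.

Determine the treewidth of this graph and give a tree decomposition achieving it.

Each bag holds 3 vertices, so the decomposition has width 2, which upper-bounds the treewidth. The edges d–b–c–a–d form a cycle, so G is not a tree and its treewidth is at least 2. Hence tw(G) = 2 exactly.

Treewidth 2.
One optimal decomposition is:
Bags: B1 = {b, c, d}  B2 = {a, c, d}
Tree: B1–B2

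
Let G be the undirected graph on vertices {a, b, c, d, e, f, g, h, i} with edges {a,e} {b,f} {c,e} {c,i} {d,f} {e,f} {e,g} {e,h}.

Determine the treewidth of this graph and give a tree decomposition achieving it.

Treewidth 1.
Bags: B1 = {d, f}  B2 = {e, f}  B3 = {a, e}  B4 = {c, e}  B5 = {b, f}  B6 = {e, h}  B7 = {e, g}  B8 = {c, i}
Tree: B1–B2, B2–B3, B3–B4, B2–B5, B4–B6, B3–B7, B4–B8

Every bag has size at most 2, so the width is 2 − 1 = 1 and tw(G) ≤ 1. G has an edge, so its treewidth is at least 1. The upper and lower bounds meet at 1, so that is the treewidth.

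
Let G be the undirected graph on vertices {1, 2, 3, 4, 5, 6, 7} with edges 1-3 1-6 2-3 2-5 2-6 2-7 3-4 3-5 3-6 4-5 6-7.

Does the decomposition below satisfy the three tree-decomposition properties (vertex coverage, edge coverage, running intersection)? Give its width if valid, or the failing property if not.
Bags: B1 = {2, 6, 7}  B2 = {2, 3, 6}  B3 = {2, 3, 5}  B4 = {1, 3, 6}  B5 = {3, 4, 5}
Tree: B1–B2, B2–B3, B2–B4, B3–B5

Vertex coverage: the bags together contain {1, 2, 3, 4, 5, 6, 7}, the full vertex set. Edge coverage: each edge of G has both endpoints in at least one bag. Running intersection: for every vertex, the bags containing it form a connected subtree. All three properties hold, so this is a valid tree decomposition of width max|bag| − 1 = 2, and hence tw(G) ≤ 2.

Yes; width 2.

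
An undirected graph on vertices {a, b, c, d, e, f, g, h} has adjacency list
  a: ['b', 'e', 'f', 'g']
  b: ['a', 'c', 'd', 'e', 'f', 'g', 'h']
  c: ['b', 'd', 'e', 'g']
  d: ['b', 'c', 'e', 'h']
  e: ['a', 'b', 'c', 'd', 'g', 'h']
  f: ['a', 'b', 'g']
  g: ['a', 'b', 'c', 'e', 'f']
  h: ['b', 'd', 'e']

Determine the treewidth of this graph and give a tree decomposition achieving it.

Treewidth 3.
One such decomposition:
Bags: B1 = {b, d, e, h}  B2 = {b, c, d, e}  B3 = {b, c, e, g}  B4 = {a, b, e, g}  B5 = {a, b, f, g}
Tree: B1–B2, B2–B3, B3–B4, B4–B5

Each bag holds 4 vertices, so the decomposition has width 3, which upper-bounds the treewidth. For the lower bound, the 4 vertices {b, d, e, h} are pairwise adjacent, and any tree decomposition puts a clique entirely inside one bag — forcing width ≥ 3. Therefore the treewidth is 3.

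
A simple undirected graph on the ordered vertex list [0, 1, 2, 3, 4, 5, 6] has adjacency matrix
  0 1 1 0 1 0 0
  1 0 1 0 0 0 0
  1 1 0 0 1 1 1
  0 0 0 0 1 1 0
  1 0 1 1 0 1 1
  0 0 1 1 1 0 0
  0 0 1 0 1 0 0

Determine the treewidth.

2

A width-2 tree decomposition is:
Bags: B1 = {0, 2, 4}  B2 = {0, 1, 2}  B3 = {2, 4, 6}  B4 = {2, 4, 5}  B5 = {3, 4, 5}
Tree: B1–B2, B1–B3, B1–B4, B4–B5
Every bag has size at most 3, so the width is 3 − 1 = 2 and tw(G) ≤ 2. For the lower bound, the 3 vertices {0, 1, 2} are pairwise adjacent, and any tree decomposition puts a clique entirely inside one bag — forcing width ≥ 2. The upper and lower bounds meet at 2, so that is the treewidth.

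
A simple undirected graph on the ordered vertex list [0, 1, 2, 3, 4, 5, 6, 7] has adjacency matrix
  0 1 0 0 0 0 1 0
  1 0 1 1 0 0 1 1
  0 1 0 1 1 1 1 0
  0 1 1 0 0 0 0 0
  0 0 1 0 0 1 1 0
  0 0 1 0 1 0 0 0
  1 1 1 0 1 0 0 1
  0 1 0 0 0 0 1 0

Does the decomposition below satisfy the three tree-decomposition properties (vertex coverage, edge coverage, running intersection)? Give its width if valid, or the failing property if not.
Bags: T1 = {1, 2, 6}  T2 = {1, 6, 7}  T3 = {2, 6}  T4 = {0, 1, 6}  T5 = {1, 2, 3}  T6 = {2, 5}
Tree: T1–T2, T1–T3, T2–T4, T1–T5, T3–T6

No — vertex 4 appears in no bag.

A tree decomposition must satisfy three properties: every vertex lies in some bag; for every edge, both endpoints lie together in some bag; and for every vertex, the bags containing it form a connected subtree. Here vertex 4 appears in no bag, so the decomposition is invalid.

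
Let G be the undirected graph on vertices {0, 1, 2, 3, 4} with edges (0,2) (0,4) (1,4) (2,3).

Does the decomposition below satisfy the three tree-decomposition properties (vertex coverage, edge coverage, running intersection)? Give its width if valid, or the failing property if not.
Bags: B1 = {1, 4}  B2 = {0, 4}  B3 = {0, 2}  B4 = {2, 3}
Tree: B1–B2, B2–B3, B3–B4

Every vertex of G appears in some bag (union = {0, 1, 2, 3, 4}); every edge is covered by a bag; and for each vertex v the set of bags containing v is connected in the bag tree. The decomposition is therefore valid. The largest bag has 2 vertices, so the width is 1.

Yes; width 1.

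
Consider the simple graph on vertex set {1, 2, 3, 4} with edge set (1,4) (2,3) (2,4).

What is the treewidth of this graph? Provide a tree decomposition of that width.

Treewidth 1.
One optimal decomposition is:
Bags: B1 = {2, 3}  B2 = {2, 4}  B3 = {1, 4}
Tree: B1–B2, B2–B3

The largest bag has 2 vertices, giving width 1; this decomposition certifies tw(G) ≤ 1. Any graph with an edge has treewidth ≥ 1, and G has the edge 3–2. Hence tw(G) = 1 exactly.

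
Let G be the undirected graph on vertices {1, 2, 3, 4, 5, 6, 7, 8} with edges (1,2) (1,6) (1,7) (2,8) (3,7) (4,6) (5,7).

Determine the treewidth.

A width-1 tree decomposition is:
Bags: B1 = {4, 6}  B2 = {1, 6}  B3 = {1, 7}  B4 = {3, 7}  B5 = {1, 2}  B6 = {2, 8}  B7 = {5, 7}
Tree: B1–B2, B2–B3, B3–B4, B3–B5, B5–B6, B4–B7
Each bag holds 2 vertices, so the decomposition has width 1, which upper-bounds the treewidth. Any graph with an edge has treewidth ≥ 1, and G has the edge 4–6. The upper and lower bounds meet at 1, so that is the treewidth.

1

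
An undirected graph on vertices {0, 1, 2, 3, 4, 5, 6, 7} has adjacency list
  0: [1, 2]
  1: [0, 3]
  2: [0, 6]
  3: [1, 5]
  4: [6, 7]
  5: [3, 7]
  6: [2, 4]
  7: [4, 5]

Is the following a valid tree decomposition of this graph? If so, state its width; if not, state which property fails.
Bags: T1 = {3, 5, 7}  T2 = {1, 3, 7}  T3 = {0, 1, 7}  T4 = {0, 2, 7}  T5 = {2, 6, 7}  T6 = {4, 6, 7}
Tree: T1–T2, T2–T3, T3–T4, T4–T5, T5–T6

Yes; width 2.

Checking the three conditions: (i) the bags cover all of {0, 1, 2, 3, 4, 5, 6, 7}; (ii) for each edge, some bag contains both endpoints; (iii) the bags containing any fixed vertex form a subtree. All hold, so the decomposition is valid with width 3 − 1 = 2.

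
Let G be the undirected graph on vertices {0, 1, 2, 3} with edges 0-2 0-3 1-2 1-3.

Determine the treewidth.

2

A width-2 tree decomposition is:
Bags: B1 = {0, 2, 3}  B2 = {1, 2, 3}
Tree: B1–B2
The largest bag has 3 vertices, giving width 2; this decomposition certifies tw(G) ≤ 2. Since 2–0–3–1–2 is a cycle in G, G is not acyclic. Forests are exactly the graphs of treewidth ≤ 1, so tw(G) ≥ 2. The upper and lower bounds meet at 2, so that is the treewidth.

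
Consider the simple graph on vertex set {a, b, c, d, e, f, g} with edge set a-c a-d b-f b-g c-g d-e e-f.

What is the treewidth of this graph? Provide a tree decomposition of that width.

Treewidth 2.
One such decomposition:
Bags: B1 = {d, e, f}  B2 = {b, d, f}  B3 = {b, d, g}  B4 = {c, d, g}  B5 = {a, c, d}
Tree: B1–B2, B2–B3, B3–B4, B4–B5

The largest bag has 3 vertices, giving width 2; this decomposition certifies tw(G) ≤ 2. For the lower bound, G contains the cycle d–e–f–b–g–c–a–d, so G is not a forest; only forests have treewidth ≤ 1, hence tw(G) ≥ 2. Hence tw(G) = 2 exactly.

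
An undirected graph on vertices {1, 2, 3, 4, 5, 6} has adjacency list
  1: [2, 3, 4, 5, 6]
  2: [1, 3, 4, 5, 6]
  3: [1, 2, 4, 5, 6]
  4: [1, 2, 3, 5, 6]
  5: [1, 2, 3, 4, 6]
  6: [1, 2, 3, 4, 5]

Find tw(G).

A width-5 tree decomposition is:
Bags: B1 = {1, 2, 3, 4, 5, 6}
Tree: (single bag)
A single bag containing all 6 vertices is trivially a valid decomposition of width 5. On the other hand G contains the 6-clique {1, 2, 3, 4, 5, 6}. A clique must lie in a single bag of any decomposition, so no decomposition can have width below 5. Combining the bounds, tw(G) = 5.

5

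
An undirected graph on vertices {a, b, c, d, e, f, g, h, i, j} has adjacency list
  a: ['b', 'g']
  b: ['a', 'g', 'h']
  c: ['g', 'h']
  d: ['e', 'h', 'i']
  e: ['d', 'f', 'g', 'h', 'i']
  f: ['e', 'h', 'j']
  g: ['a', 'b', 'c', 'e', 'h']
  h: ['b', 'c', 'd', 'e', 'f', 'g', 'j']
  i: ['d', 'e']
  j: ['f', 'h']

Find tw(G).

A width-2 tree decomposition is:
Bags: B1 = {e, f, h}  B2 = {d, e, h}  B3 = {e, g, h}  B4 = {d, e, i}  B5 = {c, g, h}  B6 = {f, h, j}  B7 = {b, g, h}  B8 = {a, b, g}
Tree: B1–B2, B1–B3, B2–B4, B3–B5, B1–B6, B5–B7, B7–B8
The largest bag has 3 vertices, giving width 2; this decomposition certifies tw(G) ≤ 2. Conversely, {d, e, h} is a clique of size 3, and the vertices of any clique must share a bag in every tree decomposition; so some bag has ≥ 3 vertices and tw(G) ≥ 2. Hence tw(G) = 2 exactly.

2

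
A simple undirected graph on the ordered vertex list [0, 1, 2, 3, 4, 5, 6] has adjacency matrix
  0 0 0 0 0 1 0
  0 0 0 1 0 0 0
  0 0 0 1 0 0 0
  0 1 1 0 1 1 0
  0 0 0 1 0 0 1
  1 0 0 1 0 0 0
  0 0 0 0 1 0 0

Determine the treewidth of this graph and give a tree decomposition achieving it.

Every bag has size at most 2, so the width is 2 − 1 = 1 and tw(G) ≤ 1. Since G has at least one edge (e.g. 3–4), it is not an edgeless graph, so tw(G) ≥ 1. Hence tw(G) = 1 exactly.

Treewidth 1.
Bags: B1 = {3, 4}  B2 = {3, 5}  B3 = {1, 3}  B4 = {2, 3}  B5 = {4, 6}  B6 = {0, 5}
Tree: B1–B2, B2–B3, B3–B4, B1–B5, B2–B6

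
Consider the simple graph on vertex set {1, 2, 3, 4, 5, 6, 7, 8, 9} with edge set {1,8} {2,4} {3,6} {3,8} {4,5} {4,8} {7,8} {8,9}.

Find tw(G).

1

A width-1 tree decomposition is:
Bags: B1 = {3, 8}  B2 = {8, 9}  B3 = {7, 8}  B4 = {3, 6}  B5 = {1, 8}  B6 = {4, 8}  B7 = {2, 4}  B8 = {4, 5}
Tree: B1–B2, B2–B3, B1–B4, B3–B5, B2–B6, B6–B7, B6–B8
Each bag holds 2 vertices, so the decomposition has width 1, which upper-bounds the treewidth. G has an edge, so its treewidth is at least 1. Hence tw(G) = 1 exactly.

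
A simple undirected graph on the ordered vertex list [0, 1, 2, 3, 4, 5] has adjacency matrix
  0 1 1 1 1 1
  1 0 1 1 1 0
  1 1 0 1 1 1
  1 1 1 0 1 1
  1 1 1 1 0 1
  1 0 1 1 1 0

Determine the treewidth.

A width-4 tree decomposition is:
Bags: B1 = {0, 1, 2, 3, 4}  B2 = {0, 2, 3, 4, 5}
Tree: B1–B2
The largest bag has 5 vertices, giving width 4; this decomposition certifies tw(G) ≤ 4. Conversely, {0, 1, 2, 3, 4} is a clique of size 5, and the vertices of any clique must share a bag in every tree decomposition; so some bag has ≥ 5 vertices and tw(G) ≥ 4. Therefore the treewidth is 4.

4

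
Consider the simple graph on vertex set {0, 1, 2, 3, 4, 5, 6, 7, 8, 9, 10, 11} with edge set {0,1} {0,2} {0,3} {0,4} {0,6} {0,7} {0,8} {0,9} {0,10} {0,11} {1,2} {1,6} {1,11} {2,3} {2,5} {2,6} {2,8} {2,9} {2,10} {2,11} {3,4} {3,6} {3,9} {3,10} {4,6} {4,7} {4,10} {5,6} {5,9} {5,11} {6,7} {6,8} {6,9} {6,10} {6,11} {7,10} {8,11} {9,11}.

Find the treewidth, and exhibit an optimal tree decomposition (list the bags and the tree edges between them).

Every bag has size at most 5, so the width is 5 − 1 = 4 and tw(G) ≤ 4. For the lower bound, the 5 vertices {0, 2, 6, 8, 11} are pairwise adjacent, and any tree decomposition puts a clique entirely inside one bag — forcing width ≥ 4. The upper and lower bounds meet at 4, so that is the treewidth.

Treewidth 4.
Bags: B1 = {0, 2, 3, 6, 9}  B2 = {0, 2, 3, 6, 10}  B3 = {0, 2, 6, 9, 11}  B4 = {0, 3, 4, 6, 10}  B5 = {0, 1, 2, 6, 11}  B6 = {2, 5, 6, 9, 11}  B7 = {0, 2, 6, 8, 11}  B8 = {0, 4, 6, 7, 10}
Tree: B1–B2, B1–B3, B2–B4, B3–B5, B3–B6, B3–B7, B4–B8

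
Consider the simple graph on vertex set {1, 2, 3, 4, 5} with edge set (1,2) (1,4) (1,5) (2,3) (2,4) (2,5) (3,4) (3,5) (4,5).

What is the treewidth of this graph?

3

A width-3 tree decomposition is:
Bags: B1 = {2, 3, 4, 5}  B2 = {1, 2, 4, 5}
Tree: B1–B2
Every bag has size at most 4, so the width is 4 − 1 = 3 and tw(G) ≤ 3. For the lower bound, the 4 vertices {1, 2, 4, 5} are pairwise adjacent, and any tree decomposition puts a clique entirely inside one bag — forcing width ≥ 3. Hence tw(G) = 3 exactly.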